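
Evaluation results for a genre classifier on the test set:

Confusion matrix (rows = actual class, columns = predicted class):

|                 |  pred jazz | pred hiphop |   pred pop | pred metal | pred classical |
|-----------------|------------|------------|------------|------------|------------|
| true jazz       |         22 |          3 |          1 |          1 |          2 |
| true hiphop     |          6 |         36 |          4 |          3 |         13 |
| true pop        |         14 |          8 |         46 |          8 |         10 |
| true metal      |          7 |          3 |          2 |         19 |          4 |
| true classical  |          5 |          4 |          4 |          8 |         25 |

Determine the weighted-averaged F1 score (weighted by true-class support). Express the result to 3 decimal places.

Per-class F1 score (2·TP/(2·TP+FP+FN)):
  jazz: TP=22, FP=6+14+7+5=32, FN=3+1+1+2=7 → 44/83 = 0.5301
  hiphop: TP=36, FP=3+8+3+4=18, FN=6+4+3+13=26 → 72/116 = 0.6207
  pop: TP=46, FP=1+4+2+4=11, FN=14+8+8+10=40 → 92/143 = 0.6434
  metal: TP=19, FP=1+3+8+8=20, FN=7+3+2+4=16 → 38/74 = 0.5135
  classical: TP=25, FP=2+13+10+4=29, FN=5+4+4+8=21 → 50/100 = 0.5000
Weighted-F1 score = Σ (supportᵢ/N)·F1 scoreᵢ with N=258: (29/258)·0.5301 + (62/258)·0.6207 + (86/258)·0.6434 + (35/258)·0.5135 + (46/258)·0.5000 = 0.582

0.582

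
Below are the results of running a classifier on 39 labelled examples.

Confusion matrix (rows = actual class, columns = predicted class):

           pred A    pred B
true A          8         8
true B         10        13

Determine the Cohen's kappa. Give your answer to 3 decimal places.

Observed agreement pₒ = trace/N = 21/39 = 0.5385
Expected agreement pₑ = Σ (rowᵢ·colᵢ)/N² = (16·18 + 23·21)/39² = 0.5069
κ = (pₒ − pₑ)/(1 − pₑ) = (0.5385 − 0.5069)/(1 − 0.5069) = 0.064

0.064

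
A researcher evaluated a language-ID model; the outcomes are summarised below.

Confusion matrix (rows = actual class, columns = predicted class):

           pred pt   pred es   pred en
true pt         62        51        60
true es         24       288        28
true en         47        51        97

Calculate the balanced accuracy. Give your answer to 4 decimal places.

0.5676

Balanced accuracy = mean of per-class recall.
  pt: recall = 62/173 = 0.35838
  es: recall = 288/340 = 0.84706
  en: recall = 97/195 = 0.49744
Mean = (0.35838 + 0.84706 + 0.49744) / 3 = 0.5676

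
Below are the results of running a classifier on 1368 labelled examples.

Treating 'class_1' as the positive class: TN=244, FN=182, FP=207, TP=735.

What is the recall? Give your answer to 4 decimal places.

0.8015

Recall = TP/(TP+FN) = 735/(735+182) = 735/917 = 0.8015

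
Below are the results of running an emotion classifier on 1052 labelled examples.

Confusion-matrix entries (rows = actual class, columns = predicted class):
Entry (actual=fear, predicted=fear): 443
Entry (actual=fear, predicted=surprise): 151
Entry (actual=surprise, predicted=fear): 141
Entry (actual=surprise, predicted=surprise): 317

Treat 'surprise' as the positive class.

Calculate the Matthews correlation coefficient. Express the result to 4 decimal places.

0.4369

MCC = (TP·TN − FP·FN) / √((TP+FP)(TP+FN)(TN+FP)(TN+FN))
Numerator = 317·443 − 151·141 = 119140
Denominator = √(468·458·594·584) = √74355076224 = 272681.2722
MCC = 119140 / 272681.2722 = 0.4369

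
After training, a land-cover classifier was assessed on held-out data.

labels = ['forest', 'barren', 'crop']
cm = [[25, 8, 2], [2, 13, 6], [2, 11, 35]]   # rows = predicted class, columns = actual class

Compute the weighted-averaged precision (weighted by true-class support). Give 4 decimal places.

0.6911

Per-class precision (TP/(TP+FP)):
  forest: TP=25, FP=8+2=10 → 25/35 = 0.71429
  barren: TP=13, FP=2+6=8 → 13/21 = 0.61905
  crop: TP=35, FP=2+11=13 → 35/48 = 0.72917
Weighted-precision = Σ (supportᵢ/N)·precisionᵢ with N=104: (29/104)·0.71429 + (32/104)·0.61905 + (43/104)·0.72917 = 0.6911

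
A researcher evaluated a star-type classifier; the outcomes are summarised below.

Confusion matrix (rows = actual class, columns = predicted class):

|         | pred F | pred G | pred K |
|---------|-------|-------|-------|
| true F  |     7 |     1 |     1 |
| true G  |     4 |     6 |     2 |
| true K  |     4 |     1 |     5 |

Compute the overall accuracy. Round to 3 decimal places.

Accuracy = trace / total = (7+6+5=18) / 31 = 18/31 = 0.581

0.581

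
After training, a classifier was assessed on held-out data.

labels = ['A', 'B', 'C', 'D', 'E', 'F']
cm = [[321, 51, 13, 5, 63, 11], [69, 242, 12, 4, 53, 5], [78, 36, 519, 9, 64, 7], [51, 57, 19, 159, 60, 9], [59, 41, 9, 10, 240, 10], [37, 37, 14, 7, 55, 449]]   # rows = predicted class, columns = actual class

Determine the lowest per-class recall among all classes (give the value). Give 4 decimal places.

Per-class recall (TP/(TP+FN)):
  A: TP=321, FN=69+78+51+59+37=294 → 321/615 = 0.52195
  B: TP=242, FN=51+36+57+41+37=222 → 242/464 = 0.52155
  C: TP=519, FN=13+12+19+9+14=67 → 519/586 = 0.88567
  D: TP=159, FN=5+4+9+10+7=35 → 159/194 = 0.81959
  E: TP=240, FN=63+53+64+60+55=295 → 240/535 = 0.44860
  F: TP=449, FN=11+5+7+9+10=42 → 449/491 = 0.91446
Lowest is class 'E' with recall = 0.4486.

0.4486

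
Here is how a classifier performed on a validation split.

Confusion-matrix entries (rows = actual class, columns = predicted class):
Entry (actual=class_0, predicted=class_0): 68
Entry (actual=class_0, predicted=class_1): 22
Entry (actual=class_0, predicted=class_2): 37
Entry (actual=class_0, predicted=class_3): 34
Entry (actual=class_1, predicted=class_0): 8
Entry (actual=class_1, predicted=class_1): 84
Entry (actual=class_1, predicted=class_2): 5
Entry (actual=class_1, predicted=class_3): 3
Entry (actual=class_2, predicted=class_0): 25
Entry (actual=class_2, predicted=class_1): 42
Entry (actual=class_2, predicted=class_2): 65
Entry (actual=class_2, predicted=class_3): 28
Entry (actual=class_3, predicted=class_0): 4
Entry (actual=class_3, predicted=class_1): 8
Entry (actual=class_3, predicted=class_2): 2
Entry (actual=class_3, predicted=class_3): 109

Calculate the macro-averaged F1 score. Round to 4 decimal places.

Per-class F1 score (2·TP/(2·TP+FP+FN)):
  class_0: TP=68, FP=8+25+4=37, FN=22+37+34=93 → 136/266 = 0.51128
  class_1: TP=84, FP=22+42+8=72, FN=8+5+3=16 → 168/256 = 0.65625
  class_2: TP=65, FP=37+5+2=44, FN=25+42+28=95 → 130/269 = 0.48327
  class_3: TP=109, FP=34+3+28=65, FN=4+8+2=14 → 218/297 = 0.73401
Macro-F1 score = mean = (0.51128 + 0.65625 + 0.48327 + 0.73401) / 4 = 0.5962

0.5962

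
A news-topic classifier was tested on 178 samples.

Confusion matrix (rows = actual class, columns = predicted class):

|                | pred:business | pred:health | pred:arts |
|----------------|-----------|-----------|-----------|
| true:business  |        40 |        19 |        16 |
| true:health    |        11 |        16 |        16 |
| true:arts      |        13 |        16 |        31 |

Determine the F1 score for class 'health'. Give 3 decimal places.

Treat 'health' as positive and all other classes as negative.
F1 score = 2·TP/(2·TP+FP+FN).
health: TP=16, FP=19+16=35, FN=11+16=27 → 32/94 = 0.3404

0.340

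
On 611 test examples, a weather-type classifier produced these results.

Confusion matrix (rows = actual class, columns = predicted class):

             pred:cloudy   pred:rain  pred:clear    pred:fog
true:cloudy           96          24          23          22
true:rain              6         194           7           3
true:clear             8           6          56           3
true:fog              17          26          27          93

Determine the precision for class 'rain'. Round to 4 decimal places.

One-vs-rest for 'rain': TP = diagonal; FP = other classes predicted 'rain'; FN = 'rain' predicted as other.
precision = TP/(TP+FP).
rain: TP=194, FP=24+6+26=56 → 194/250 = 0.77600

0.7760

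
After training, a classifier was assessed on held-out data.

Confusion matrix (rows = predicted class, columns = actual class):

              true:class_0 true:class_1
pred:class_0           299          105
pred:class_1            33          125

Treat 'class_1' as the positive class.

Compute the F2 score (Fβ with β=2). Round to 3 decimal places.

Fβ = (1+β²)·TP / ((1+β²)·TP + β²·FN + FP), with β²=4
= 5·125 / (5·125 + 4·105 + 33) = 0.580

0.580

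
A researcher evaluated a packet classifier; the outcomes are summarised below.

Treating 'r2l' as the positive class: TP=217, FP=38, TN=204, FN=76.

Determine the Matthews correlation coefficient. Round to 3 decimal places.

0.582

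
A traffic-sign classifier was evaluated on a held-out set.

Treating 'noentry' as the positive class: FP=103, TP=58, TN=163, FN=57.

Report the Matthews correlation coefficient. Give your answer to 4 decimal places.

MCC = (TP·TN − FP·FN) / √((TP+FP)(TP+FN)(TN+FP)(TN+FN))
Numerator = 58·163 − 103·57 = 3583
Denominator = √(161·115·266·220) = √1083497800 = 32916.5278
MCC = 3583 / 32916.5278 = 0.1089

0.1089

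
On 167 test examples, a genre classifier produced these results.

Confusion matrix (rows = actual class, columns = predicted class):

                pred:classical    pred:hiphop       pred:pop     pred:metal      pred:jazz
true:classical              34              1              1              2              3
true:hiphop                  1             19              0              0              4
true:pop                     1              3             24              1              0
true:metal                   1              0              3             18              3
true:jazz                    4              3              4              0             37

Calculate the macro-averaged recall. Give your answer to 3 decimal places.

0.788

Per-class recall (TP/(TP+FN)):
  classical: TP=34, FN=1+1+2+3=7 → 34/41 = 0.8293
  hiphop: TP=19, FN=1+0+0+4=5 → 19/24 = 0.7917
  pop: TP=24, FN=1+3+1+0=5 → 24/29 = 0.8276
  metal: TP=18, FN=1+0+3+3=7 → 18/25 = 0.7200
  jazz: TP=37, FN=4+3+4+0=11 → 37/48 = 0.7708
Macro-recall = mean = (0.8293 + 0.7917 + 0.8276 + 0.7200 + 0.7708) / 5 = 0.788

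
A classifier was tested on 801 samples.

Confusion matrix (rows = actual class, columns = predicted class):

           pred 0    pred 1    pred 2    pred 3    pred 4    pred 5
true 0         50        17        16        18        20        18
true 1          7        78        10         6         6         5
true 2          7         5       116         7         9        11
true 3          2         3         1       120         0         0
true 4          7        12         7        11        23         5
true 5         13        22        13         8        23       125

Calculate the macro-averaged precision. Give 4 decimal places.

0.6024

Per-class precision (TP/(TP+FP)):
  0: TP=50, FP=7+7+2+7+13=36 → 50/86 = 0.58140
  1: TP=78, FP=17+5+3+12+22=59 → 78/137 = 0.56934
  2: TP=116, FP=16+10+1+7+13=47 → 116/163 = 0.71166
  3: TP=120, FP=18+6+7+11+8=50 → 120/170 = 0.70588
  4: TP=23, FP=20+6+9+0+23=58 → 23/81 = 0.28395
  5: TP=125, FP=18+5+11+0+5=39 → 125/164 = 0.76220
Macro-precision = mean = (0.58140 + 0.56934 + 0.71166 + 0.70588 + 0.28395 + 0.76220) / 6 = 0.6024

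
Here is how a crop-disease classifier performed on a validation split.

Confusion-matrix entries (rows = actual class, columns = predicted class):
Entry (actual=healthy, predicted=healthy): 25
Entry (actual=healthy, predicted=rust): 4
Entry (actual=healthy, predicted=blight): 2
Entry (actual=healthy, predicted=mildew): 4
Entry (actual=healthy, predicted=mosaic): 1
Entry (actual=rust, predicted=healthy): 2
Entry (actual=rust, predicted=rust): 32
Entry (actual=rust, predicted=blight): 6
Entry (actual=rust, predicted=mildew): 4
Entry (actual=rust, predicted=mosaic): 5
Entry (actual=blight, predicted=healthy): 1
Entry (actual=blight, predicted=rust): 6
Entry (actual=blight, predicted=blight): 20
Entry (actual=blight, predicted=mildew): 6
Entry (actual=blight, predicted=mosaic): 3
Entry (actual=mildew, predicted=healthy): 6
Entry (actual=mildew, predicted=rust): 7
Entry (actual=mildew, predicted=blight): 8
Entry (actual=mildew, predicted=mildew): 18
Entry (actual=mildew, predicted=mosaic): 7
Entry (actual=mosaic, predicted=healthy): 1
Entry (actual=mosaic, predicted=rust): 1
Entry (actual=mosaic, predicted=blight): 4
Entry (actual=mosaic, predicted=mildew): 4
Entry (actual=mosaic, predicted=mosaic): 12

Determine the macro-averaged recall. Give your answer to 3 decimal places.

0.568

Per-class recall (TP/(TP+FN)):
  healthy: TP=25, FN=4+2+4+1=11 → 25/36 = 0.6944
  rust: TP=32, FN=2+6+4+5=17 → 32/49 = 0.6531
  blight: TP=20, FN=1+6+6+3=16 → 20/36 = 0.5556
  mildew: TP=18, FN=6+7+8+7=28 → 18/46 = 0.3913
  mosaic: TP=12, FN=1+1+4+4=10 → 12/22 = 0.5455
Macro-recall = mean = (0.6944 + 0.6531 + 0.5556 + 0.3913 + 0.5455) / 5 = 0.568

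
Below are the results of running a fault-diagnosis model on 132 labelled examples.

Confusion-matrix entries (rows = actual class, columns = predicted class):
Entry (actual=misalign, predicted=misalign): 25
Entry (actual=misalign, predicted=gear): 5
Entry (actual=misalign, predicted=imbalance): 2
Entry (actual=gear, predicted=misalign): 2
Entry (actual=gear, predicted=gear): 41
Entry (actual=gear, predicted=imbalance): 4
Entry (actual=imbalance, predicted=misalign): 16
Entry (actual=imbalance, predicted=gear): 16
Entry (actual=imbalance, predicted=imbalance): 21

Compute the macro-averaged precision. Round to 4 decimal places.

0.6735

Per-class precision (TP/(TP+FP)):
  misalign: TP=25, FP=2+16=18 → 25/43 = 0.58140
  gear: TP=41, FP=5+16=21 → 41/62 = 0.66129
  imbalance: TP=21, FP=2+4=6 → 21/27 = 0.77778
Macro-precision = mean = (0.58140 + 0.66129 + 0.77778) / 3 = 0.6735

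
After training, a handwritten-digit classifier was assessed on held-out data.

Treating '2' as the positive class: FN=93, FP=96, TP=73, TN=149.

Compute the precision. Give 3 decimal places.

Precision = TP/(TP+FP) = 73/(73+96) = 73/169 = 0.432

0.432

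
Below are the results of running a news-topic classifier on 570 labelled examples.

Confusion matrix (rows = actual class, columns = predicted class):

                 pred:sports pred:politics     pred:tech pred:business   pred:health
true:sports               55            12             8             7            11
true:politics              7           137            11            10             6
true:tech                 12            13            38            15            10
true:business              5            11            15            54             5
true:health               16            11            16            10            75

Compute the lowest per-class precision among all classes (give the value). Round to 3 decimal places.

Per-class precision (TP/(TP+FP)):
  sports: TP=55, FP=7+12+5+16=40 → 55/95 = 0.5789
  politics: TP=137, FP=12+13+11+11=47 → 137/184 = 0.7446
  tech: TP=38, FP=8+11+15+16=50 → 38/88 = 0.4318
  business: TP=54, FP=7+10+15+10=42 → 54/96 = 0.5625
  health: TP=75, FP=11+6+10+5=32 → 75/107 = 0.7009
Lowest is class 'tech' with precision = 0.432.

0.432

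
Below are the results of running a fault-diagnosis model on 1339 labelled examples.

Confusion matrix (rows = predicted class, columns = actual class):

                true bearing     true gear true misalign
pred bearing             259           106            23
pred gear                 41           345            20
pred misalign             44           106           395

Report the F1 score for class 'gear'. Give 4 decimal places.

0.7165

Treat 'gear' as positive and all other classes as negative.
F1 score = 2·TP/(2·TP+FP+FN).
gear: TP=345, FP=41+20=61, FN=106+106=212 → 690/963 = 0.71651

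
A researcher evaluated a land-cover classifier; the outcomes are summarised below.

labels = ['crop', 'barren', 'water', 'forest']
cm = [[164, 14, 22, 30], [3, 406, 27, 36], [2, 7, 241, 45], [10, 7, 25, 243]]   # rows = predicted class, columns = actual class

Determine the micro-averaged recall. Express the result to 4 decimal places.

0.8222

Micro-averaging pools counts across classes: ΣTP=1054, ΣFP=228, ΣFN=228.
Micro-recall = TP/(TP+FN) on pooled counts = 0.8222 (equals overall accuracy in single-label multiclass).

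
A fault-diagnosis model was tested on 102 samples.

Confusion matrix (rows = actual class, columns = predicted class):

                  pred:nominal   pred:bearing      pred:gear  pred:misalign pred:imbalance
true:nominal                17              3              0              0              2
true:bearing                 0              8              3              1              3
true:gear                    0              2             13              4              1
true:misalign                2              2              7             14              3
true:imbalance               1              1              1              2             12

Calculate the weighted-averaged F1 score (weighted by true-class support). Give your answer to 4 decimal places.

Per-class F1 score (2·TP/(2·TP+FP+FN)):
  nominal: TP=17, FP=0+0+2+1=3, FN=3+0+0+2=5 → 34/42 = 0.80952
  bearing: TP=8, FP=3+2+2+1=8, FN=0+3+1+3=7 → 16/31 = 0.51613
  gear: TP=13, FP=0+3+7+1=11, FN=0+2+4+1=7 → 26/44 = 0.59091
  misalign: TP=14, FP=0+1+4+2=7, FN=2+2+7+3=14 → 28/49 = 0.57143
  imbalance: TP=12, FP=2+3+1+3=9, FN=1+1+1+2=5 → 24/38 = 0.63158
Weighted-F1 score = Σ (supportᵢ/N)·F1 scoreᵢ with N=102: (22/102)·0.80952 + (15/102)·0.51613 + (20/102)·0.59091 + (28/102)·0.57143 + (17/102)·0.63158 = 0.6285

0.6285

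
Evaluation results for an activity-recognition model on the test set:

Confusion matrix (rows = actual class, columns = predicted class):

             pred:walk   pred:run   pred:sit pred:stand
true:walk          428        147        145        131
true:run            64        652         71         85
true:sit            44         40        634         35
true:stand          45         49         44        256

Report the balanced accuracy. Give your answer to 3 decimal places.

0.686

Balanced accuracy = mean of per-class recall.
  walk: recall = 428/851 = 0.5029
  run: recall = 652/872 = 0.7477
  sit: recall = 634/753 = 0.8420
  stand: recall = 256/394 = 0.6497
Mean = (0.5029 + 0.7477 + 0.8420 + 0.6497) / 4 = 0.686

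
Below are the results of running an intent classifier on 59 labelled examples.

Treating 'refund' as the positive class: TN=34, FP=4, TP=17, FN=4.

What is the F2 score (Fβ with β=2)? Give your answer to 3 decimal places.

Fβ = (1+β²)·TP / ((1+β²)·TP + β²·FN + FP), with β²=4
= 5·17 / (5·17 + 4·4 + 4) = 0.810

0.810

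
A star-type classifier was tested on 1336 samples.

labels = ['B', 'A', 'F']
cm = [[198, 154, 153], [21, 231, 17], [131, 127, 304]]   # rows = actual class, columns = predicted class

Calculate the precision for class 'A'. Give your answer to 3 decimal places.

0.451

Treat 'A' as positive and all other classes as negative.
precision = TP/(TP+FP).
A: TP=231, FP=154+127=281 → 231/512 = 0.4512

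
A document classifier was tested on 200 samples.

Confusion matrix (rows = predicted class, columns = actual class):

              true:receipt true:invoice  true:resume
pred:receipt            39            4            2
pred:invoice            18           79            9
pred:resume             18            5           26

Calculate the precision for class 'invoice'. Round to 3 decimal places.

0.745

One-vs-rest for 'invoice': TP = diagonal; FP = other classes predicted 'invoice'; FN = 'invoice' predicted as other.
precision = TP/(TP+FP).
invoice: TP=79, FP=18+9=27 → 79/106 = 0.7453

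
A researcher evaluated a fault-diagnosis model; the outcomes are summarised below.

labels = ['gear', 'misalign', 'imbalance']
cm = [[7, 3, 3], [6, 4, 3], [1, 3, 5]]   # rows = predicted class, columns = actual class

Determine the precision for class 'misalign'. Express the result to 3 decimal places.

0.308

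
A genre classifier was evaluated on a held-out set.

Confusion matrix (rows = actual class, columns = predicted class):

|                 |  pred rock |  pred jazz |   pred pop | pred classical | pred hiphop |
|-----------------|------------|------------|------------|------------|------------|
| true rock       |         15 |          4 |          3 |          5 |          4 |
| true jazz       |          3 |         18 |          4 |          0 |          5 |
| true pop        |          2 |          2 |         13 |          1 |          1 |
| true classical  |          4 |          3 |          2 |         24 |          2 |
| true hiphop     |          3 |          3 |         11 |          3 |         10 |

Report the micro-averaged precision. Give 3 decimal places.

0.552

Micro-averaging pools counts across classes: ΣTP=80, ΣFP=65, ΣFN=65.
Micro-precision = TP/(TP+FP) on pooled counts = 0.552 (equals overall accuracy in single-label multiclass).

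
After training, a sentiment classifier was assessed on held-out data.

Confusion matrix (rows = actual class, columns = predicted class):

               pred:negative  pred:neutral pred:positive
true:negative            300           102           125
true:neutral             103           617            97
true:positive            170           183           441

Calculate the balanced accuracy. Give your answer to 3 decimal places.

0.627

Balanced accuracy = mean of per-class recall.
  negative: recall = 300/527 = 0.5693
  neutral: recall = 617/817 = 0.7552
  positive: recall = 441/794 = 0.5554
Mean = (0.5693 + 0.7552 + 0.5554) / 3 = 0.627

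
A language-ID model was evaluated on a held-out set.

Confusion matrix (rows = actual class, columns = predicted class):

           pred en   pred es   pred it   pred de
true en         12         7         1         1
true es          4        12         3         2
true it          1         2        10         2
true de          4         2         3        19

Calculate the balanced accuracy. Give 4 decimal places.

0.6220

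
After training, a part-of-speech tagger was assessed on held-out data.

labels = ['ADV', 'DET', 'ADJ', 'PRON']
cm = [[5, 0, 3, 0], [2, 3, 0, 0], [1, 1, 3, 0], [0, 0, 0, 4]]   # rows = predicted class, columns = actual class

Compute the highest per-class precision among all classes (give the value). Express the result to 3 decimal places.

1.000

Per-class precision (TP/(TP+FP)):
  ADV: TP=5, FP=0+3+0=3 → 5/8 = 0.6250
  DET: TP=3, FP=2+0+0=2 → 3/5 = 0.6000
  ADJ: TP=3, FP=1+1+0=2 → 3/5 = 0.6000
  PRON: TP=4, FP=0+0+0=0 → 4/4 = 1.0000
Highest is class 'PRON' with precision = 1.000.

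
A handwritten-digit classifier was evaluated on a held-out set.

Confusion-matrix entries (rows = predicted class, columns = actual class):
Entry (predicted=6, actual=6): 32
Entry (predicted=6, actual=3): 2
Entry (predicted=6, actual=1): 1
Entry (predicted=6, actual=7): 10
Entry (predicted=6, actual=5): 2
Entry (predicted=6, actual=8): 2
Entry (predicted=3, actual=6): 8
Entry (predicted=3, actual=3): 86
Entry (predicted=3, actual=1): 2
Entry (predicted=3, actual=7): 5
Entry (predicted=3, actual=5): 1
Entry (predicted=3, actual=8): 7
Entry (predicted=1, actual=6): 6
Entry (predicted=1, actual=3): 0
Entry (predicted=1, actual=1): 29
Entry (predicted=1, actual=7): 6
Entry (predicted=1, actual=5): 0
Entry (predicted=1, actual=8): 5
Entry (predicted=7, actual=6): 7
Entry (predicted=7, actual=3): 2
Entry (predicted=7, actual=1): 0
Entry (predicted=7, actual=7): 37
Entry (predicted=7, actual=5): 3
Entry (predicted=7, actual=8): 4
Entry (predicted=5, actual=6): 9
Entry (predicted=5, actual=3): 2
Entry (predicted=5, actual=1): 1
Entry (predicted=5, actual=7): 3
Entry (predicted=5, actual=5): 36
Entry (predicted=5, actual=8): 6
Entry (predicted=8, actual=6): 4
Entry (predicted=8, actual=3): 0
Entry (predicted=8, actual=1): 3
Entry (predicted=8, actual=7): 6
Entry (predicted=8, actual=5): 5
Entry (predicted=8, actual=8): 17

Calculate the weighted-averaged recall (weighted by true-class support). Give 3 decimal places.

0.679

Per-class recall (TP/(TP+FN)):
  6: TP=32, FN=8+6+7+9+4=34 → 32/66 = 0.4848
  3: TP=86, FN=2+0+2+2+0=6 → 86/92 = 0.9348
  1: TP=29, FN=1+2+0+1+3=7 → 29/36 = 0.8056
  7: TP=37, FN=10+5+6+3+6=30 → 37/67 = 0.5522
  5: TP=36, FN=2+1+0+3+5=11 → 36/47 = 0.7660
  8: TP=17, FN=2+7+5+4+6=24 → 17/41 = 0.4146
Weighted-recall = Σ (supportᵢ/N)·recallᵢ with N=349: (66/349)·0.4848 + (92/349)·0.9348 + (36/349)·0.8056 + (67/349)·0.5522 + (47/349)·0.7660 + (41/349)·0.4146 = 0.679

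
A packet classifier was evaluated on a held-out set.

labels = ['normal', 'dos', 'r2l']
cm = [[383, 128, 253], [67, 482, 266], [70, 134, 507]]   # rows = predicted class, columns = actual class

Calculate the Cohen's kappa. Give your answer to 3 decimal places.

0.401

Observed agreement pₒ = trace/N = 1372/2290 = 0.5991
Expected agreement pₑ = Σ (rowᵢ·colᵢ)/N² = (520·764 + 744·815 + 1026·711)/2290² = 0.3305
κ = (pₒ − pₑ)/(1 − pₑ) = (0.5991 − 0.3305)/(1 − 0.3305) = 0.401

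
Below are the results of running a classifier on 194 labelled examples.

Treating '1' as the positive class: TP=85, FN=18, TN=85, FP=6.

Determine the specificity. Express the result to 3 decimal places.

Specificity = TN/(TN+FP) = 85/(85+6) = 0.934

0.934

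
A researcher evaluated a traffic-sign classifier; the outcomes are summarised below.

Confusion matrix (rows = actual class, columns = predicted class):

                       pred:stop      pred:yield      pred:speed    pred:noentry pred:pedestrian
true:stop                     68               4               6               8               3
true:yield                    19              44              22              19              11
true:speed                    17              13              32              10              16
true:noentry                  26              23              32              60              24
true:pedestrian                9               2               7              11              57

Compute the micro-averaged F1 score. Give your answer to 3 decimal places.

0.481

Micro-averaging pools counts across classes: ΣTP=261, ΣFP=282, ΣFN=282.
Micro-F1 score = 2·TP/(2·TP+FP+FN) on pooled counts = 0.481 (equals overall accuracy in single-label multiclass).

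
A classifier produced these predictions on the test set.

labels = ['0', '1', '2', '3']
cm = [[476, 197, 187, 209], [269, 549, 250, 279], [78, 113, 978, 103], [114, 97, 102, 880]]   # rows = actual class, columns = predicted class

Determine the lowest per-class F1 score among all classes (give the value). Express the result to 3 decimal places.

Per-class F1 score (2·TP/(2·TP+FP+FN)):
  0: TP=476, FP=269+78+114=461, FN=197+187+209=593 → 952/2006 = 0.4746
  1: TP=549, FP=197+113+97=407, FN=269+250+279=798 → 1098/2303 = 0.4768
  2: TP=978, FP=187+250+102=539, FN=78+113+103=294 → 1956/2789 = 0.7013
  3: TP=880, FP=209+279+103=591, FN=114+97+102=313 → 1760/2664 = 0.6607
Lowest is class '0' with F1 score = 0.475.

0.475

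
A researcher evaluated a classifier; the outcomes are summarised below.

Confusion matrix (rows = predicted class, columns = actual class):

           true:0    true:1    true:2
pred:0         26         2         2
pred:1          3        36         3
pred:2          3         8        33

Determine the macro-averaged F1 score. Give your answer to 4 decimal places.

Per-class F1 score (2·TP/(2·TP+FP+FN)):
  0: TP=26, FP=2+2=4, FN=3+3=6 → 52/62 = 0.83871
  1: TP=36, FP=3+3=6, FN=2+8=10 → 72/88 = 0.81818
  2: TP=33, FP=3+8=11, FN=2+3=5 → 66/82 = 0.80488
Macro-F1 score = mean = (0.83871 + 0.81818 + 0.80488) / 3 = 0.8206

0.8206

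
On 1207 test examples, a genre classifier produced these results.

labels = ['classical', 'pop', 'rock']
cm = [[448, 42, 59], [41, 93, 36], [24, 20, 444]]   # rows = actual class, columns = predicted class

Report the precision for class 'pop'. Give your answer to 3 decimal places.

Treat 'pop' as positive and all other classes as negative.
precision = TP/(TP+FP).
pop: TP=93, FP=42+20=62 → 93/155 = 0.6000

0.600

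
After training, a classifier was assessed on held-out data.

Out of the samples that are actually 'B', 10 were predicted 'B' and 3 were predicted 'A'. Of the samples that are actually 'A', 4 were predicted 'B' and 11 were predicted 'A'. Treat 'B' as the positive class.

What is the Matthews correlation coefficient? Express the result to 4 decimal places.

MCC = (TP·TN − FP·FN) / √((TP+FP)(TP+FN)(TN+FP)(TN+FN))
Numerator = 10·11 − 4·3 = 98
Denominator = √(14·13·15·14) = √38220 = 195.4994
MCC = 98 / 195.4994 = 0.5013

0.5013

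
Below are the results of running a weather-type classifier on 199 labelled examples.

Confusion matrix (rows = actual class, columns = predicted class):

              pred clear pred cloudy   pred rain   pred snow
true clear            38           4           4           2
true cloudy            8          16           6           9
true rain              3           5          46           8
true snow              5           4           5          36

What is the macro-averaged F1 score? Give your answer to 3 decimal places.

0.662

Per-class F1 score (2·TP/(2·TP+FP+FN)):
  clear: TP=38, FP=8+3+5=16, FN=4+4+2=10 → 76/102 = 0.7451
  cloudy: TP=16, FP=4+5+4=13, FN=8+6+9=23 → 32/68 = 0.4706
  rain: TP=46, FP=4+6+5=15, FN=3+5+8=16 → 92/123 = 0.7480
  snow: TP=36, FP=2+9+8=19, FN=5+4+5=14 → 72/105 = 0.6857
Macro-F1 score = mean = (0.7451 + 0.4706 + 0.7480 + 0.6857) / 4 = 0.662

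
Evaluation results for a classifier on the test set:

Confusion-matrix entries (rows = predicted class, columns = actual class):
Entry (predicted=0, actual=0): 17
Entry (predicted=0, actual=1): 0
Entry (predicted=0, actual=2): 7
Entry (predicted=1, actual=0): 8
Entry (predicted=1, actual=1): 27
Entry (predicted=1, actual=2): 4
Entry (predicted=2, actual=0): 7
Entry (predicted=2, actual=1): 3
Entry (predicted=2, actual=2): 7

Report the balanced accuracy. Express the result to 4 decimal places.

0.6067

Balanced accuracy = mean of per-class recall.
  0: recall = 17/32 = 0.53125
  1: recall = 27/30 = 0.90000
  2: recall = 7/18 = 0.38889
Mean = (0.53125 + 0.90000 + 0.38889) / 3 = 0.6067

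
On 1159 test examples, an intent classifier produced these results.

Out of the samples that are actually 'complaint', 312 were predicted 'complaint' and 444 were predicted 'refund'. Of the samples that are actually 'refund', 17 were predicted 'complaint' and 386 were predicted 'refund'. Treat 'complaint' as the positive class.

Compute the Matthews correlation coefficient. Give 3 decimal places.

MCC = (TP·TN − FP·FN) / √((TP+FP)(TP+FN)(TN+FP)(TN+FN))
Numerator = 312·386 − 17·444 = 112884
Denominator = √(329·756·403·830) = √83195690760 = 288436.6321
MCC = 112884 / 288436.6321 = 0.391

0.391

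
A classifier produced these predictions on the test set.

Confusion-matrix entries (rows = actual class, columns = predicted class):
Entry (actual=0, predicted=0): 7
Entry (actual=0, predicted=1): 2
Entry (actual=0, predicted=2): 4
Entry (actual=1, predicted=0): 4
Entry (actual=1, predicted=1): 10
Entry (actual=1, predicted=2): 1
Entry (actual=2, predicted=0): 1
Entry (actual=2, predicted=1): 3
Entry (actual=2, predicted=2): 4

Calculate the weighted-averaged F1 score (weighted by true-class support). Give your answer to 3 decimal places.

Per-class F1 score (2·TP/(2·TP+FP+FN)):
  0: TP=7, FP=4+1=5, FN=2+4=6 → 14/25 = 0.5600
  1: TP=10, FP=2+3=5, FN=4+1=5 → 20/30 = 0.6667
  2: TP=4, FP=4+1=5, FN=1+3=4 → 8/17 = 0.4706
Weighted-F1 score = Σ (supportᵢ/N)·F1 scoreᵢ with N=36: (13/36)·0.5600 + (15/36)·0.6667 + (8/36)·0.4706 = 0.585

0.585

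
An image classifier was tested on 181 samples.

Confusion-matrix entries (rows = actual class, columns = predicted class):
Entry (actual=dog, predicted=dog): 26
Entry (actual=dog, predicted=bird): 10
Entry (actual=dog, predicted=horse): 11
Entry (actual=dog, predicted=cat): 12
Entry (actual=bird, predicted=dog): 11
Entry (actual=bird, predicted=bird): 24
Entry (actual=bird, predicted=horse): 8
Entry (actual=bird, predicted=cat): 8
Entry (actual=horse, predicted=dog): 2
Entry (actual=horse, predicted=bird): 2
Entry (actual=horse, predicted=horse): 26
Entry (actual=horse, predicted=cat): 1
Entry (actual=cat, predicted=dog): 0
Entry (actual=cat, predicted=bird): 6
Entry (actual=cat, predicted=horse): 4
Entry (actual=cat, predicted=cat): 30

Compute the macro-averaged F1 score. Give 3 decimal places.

Per-class F1 score (2·TP/(2·TP+FP+FN)):
  dog: TP=26, FP=11+2+0=13, FN=10+11+12=33 → 52/98 = 0.5306
  bird: TP=24, FP=10+2+6=18, FN=11+8+8=27 → 48/93 = 0.5161
  horse: TP=26, FP=11+8+4=23, FN=2+2+1=5 → 52/80 = 0.6500
  cat: TP=30, FP=12+8+1=21, FN=0+6+4=10 → 60/91 = 0.6593
Macro-F1 score = mean = (0.5306 + 0.5161 + 0.6500 + 0.6593) / 4 = 0.589

0.589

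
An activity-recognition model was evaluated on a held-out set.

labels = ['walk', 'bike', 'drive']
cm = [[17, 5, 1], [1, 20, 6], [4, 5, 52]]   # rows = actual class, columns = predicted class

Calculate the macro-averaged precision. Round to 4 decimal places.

Per-class precision (TP/(TP+FP)):
  walk: TP=17, FP=1+4=5 → 17/22 = 0.77273
  bike: TP=20, FP=5+5=10 → 20/30 = 0.66667
  drive: TP=52, FP=1+6=7 → 52/59 = 0.88136
Macro-precision = mean = (0.77273 + 0.66667 + 0.88136) / 3 = 0.7736

0.7736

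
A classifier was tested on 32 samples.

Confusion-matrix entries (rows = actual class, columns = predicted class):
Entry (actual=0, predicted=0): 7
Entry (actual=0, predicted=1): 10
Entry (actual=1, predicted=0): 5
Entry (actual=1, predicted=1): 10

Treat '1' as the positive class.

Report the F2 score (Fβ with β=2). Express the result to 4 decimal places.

Fβ = (1+β²)·TP / ((1+β²)·TP + β²·FN + FP), with β²=4
= 5·10 / (5·10 + 4·5 + 10) = 0.6250

0.6250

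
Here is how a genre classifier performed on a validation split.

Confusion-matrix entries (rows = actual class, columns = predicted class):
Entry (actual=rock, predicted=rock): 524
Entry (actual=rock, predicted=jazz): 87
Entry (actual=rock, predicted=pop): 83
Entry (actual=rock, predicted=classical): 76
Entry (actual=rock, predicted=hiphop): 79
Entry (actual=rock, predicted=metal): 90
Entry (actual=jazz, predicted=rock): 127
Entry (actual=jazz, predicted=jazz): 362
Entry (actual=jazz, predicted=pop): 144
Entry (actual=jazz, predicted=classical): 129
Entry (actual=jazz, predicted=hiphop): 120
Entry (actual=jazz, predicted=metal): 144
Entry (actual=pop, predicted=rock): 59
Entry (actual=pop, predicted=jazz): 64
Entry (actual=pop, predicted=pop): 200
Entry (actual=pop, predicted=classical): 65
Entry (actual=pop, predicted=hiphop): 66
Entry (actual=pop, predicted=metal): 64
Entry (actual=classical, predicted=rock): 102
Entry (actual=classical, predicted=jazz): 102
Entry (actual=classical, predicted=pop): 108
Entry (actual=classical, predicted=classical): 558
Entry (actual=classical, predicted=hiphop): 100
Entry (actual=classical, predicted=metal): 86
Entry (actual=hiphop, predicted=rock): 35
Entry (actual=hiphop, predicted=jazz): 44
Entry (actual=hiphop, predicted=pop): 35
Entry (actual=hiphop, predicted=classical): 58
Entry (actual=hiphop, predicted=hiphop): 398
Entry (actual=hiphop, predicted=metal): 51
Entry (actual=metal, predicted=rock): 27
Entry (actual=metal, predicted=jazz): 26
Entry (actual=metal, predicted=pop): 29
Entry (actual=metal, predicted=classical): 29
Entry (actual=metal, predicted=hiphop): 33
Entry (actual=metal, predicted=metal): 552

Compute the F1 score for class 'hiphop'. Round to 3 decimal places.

Take TP from the diagonal, FP from the rest of the 'hiphop' prediction marginal, FN from the rest of the 'hiphop' actual marginal.
F1 score = 2·TP/(2·TP+FP+FN).
hiphop: TP=398, FP=79+120+66+100+33=398, FN=35+44+35+58+51=223 → 796/1417 = 0.5618

0.562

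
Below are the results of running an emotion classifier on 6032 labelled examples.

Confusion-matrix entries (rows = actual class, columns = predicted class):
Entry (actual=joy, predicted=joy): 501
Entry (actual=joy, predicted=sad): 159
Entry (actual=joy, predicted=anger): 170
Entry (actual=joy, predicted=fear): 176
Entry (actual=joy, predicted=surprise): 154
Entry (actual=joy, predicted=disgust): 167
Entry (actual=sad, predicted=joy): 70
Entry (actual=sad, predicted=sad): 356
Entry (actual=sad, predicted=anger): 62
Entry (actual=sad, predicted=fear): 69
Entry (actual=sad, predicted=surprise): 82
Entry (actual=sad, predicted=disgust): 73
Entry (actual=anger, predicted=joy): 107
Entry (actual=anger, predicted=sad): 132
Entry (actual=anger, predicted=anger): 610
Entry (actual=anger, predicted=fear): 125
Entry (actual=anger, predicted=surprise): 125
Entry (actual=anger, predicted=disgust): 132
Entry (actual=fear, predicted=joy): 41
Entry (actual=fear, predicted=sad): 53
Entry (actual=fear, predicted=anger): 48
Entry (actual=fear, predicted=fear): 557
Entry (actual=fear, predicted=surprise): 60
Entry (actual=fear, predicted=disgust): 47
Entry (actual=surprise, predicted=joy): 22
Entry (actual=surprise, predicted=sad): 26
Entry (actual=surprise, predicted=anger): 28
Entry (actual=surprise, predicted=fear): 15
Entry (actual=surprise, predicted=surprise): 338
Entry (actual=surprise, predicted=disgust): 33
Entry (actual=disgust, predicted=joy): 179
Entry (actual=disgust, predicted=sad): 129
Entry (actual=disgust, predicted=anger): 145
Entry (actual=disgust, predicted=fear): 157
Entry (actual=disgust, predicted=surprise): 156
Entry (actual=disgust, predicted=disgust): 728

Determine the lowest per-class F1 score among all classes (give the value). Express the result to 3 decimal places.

Per-class F1 score (2·TP/(2·TP+FP+FN)):
  joy: TP=501, FP=70+107+41+22+179=419, FN=159+170+176+154+167=826 → 1002/2247 = 0.4459
  sad: TP=356, FP=159+132+53+26+129=499, FN=70+62+69+82+73=356 → 712/1567 = 0.4544
  anger: TP=610, FP=170+62+48+28+145=453, FN=107+132+125+125+132=621 → 1220/2294 = 0.5318
  fear: TP=557, FP=176+69+125+15+157=542, FN=41+53+48+60+47=249 → 1114/1905 = 0.5848
  surprise: TP=338, FP=154+82+125+60+156=577, FN=22+26+28+15+33=124 → 676/1377 = 0.4909
  disgust: TP=728, FP=167+73+132+47+33=452, FN=179+129+145+157+156=766 → 1456/2674 = 0.5445
Lowest is class 'joy' with F1 score = 0.446.

0.446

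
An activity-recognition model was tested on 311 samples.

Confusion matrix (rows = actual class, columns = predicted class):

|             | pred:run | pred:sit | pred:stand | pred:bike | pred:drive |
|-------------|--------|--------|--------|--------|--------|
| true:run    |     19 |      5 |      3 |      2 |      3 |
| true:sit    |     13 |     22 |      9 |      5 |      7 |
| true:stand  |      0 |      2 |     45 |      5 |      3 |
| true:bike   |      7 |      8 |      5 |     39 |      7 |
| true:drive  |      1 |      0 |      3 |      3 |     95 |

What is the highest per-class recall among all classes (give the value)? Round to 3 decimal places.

0.931

Per-class recall (TP/(TP+FN)):
  run: TP=19, FN=5+3+2+3=13 → 19/32 = 0.5938
  sit: TP=22, FN=13+9+5+7=34 → 22/56 = 0.3929
  stand: TP=45, FN=0+2+5+3=10 → 45/55 = 0.8182
  bike: TP=39, FN=7+8+5+7=27 → 39/66 = 0.5909
  drive: TP=95, FN=1+0+3+3=7 → 95/102 = 0.9314
Highest is class 'drive' with recall = 0.931.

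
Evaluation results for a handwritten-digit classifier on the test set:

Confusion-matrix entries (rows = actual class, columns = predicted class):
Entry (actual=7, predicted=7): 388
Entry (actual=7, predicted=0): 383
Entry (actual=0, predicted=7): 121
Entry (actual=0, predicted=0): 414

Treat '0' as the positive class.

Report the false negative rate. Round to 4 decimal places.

0.2262

FNR = FN/(FN+TP) = 121/(121+414) = 0.2262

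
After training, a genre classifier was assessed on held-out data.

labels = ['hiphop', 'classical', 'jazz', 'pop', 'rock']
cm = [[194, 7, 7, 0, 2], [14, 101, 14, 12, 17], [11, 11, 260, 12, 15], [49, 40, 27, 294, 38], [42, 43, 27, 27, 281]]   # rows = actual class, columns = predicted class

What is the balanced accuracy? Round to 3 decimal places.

0.746

Balanced accuracy = mean of per-class recall.
  hiphop: recall = 194/210 = 0.9238
  classical: recall = 101/158 = 0.6392
  jazz: recall = 260/309 = 0.8414
  pop: recall = 294/448 = 0.6563
  rock: recall = 281/420 = 0.6690
Mean = (0.9238 + 0.6392 + 0.8414 + 0.6563 + 0.6690) / 5 = 0.746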